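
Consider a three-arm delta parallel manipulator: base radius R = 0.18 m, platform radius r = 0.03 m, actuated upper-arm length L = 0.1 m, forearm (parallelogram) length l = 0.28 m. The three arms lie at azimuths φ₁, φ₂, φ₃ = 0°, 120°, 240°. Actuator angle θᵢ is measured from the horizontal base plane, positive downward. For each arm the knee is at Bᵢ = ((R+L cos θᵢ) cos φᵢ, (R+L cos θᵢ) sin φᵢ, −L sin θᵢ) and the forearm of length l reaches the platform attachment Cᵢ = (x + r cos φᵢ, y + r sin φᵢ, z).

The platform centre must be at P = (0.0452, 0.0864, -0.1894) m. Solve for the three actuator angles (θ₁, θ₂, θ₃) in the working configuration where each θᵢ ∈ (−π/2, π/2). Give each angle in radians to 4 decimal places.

arm 1 (φ=0.0°): x'=0.0452, y'=0.0864
  A cos θ + B sin θ = C:  0.1048·cos θ + -0.1894·sin θ = 0.0704
  θ1 = atan2(B,A) + arccos(C/0.2165) = 0.1741
φ2=120.0° → target in arm frame (0.0522, -0.0823)
  A=0.0978, B=-0.1894, C=(l²−L²−A²−y'²−z²)/(2L)=0.0809
  √(A²+B²)=0.2131;  θ2 = -1.0942+1.1813 ≈ 0.0871
arm 3 (φ=240.0°): x'=-0.0974, y'=-0.0041
  A=0.2474, B=-0.1894, C=(l²−L²−A²−y'²−z²)/(2L)=-0.1435
  θ3 = atan2(B,A) + arccos(C/0.3116) = 1.3962

θ₁ = 0.1741, θ₂ = 0.0871, θ₃ = 1.3962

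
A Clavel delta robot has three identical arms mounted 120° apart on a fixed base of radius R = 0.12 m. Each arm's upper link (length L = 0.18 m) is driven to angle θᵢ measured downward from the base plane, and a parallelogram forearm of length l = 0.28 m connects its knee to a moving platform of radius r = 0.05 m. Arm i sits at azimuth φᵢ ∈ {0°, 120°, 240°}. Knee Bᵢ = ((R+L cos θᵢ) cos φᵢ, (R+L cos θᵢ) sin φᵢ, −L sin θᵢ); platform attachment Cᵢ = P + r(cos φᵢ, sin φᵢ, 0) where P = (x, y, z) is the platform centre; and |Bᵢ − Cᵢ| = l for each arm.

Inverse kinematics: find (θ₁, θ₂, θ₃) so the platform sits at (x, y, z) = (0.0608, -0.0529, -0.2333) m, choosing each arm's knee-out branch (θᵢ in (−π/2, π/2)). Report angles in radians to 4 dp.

θ₁ = 0.1744, θ₂ = 0.8726, θ₃ = 0.4361

rotate P by −φ1: (0.0608, -0.0529, -0.2333)
  A=0.0092, B=-0.2333, C=(l²−L²−A²−y'²−z²)/(2L)=-0.0314
  √(A²+B²)=0.2335;  θ1 = -1.5314+1.7058 ≈ 0.1744
φ2=120.0° → target in arm frame (-0.0762, -0.0262)
  e−x'=0.1462;  (l²−L²−(e−x')²−y'²−z²)/2L = -0.0847
  γ=atan2(-0.2333,0.1462)=-1.0110;  ψ=arccos(-0.3076)=1.8835;  θ2=γ+ψ≈0.8726
φ3=240.0° → target in arm frame (0.0154, 0.0791)
  e−x'=0.0546;  (l²−L²−(e−x')²−y'²−z²)/2L = -0.0491
  √(A²+B²)=0.2396;  θ3 = -1.3410+1.7771 ≈ 0.4361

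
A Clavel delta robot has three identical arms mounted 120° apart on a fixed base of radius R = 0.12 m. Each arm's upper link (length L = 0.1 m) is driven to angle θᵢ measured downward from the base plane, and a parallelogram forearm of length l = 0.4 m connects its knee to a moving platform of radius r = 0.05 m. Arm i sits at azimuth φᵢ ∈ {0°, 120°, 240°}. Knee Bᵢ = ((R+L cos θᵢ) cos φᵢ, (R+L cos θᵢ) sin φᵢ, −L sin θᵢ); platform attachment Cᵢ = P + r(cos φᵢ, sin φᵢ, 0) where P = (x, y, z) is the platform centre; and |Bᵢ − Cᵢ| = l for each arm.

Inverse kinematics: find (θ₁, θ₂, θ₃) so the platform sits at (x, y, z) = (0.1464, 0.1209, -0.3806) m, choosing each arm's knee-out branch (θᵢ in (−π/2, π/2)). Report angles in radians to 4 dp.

θ₁ = 0.0004, θ₂ = 0.5237, θ₃ = 1.3093

rotate P by −φ1: (0.1464, 0.1209, -0.3806)
  A=-0.0764, B=-0.3806, C=(l²−L²−A²−y'²−z²)/(2L)=-0.0766
  √(A²+B²)=0.3882;  θ1 = -1.7689+1.7693 ≈ 0.0004
rotate P by −φ2: (0.0315, -0.1872, -0.3806)
  e−x'=0.0385;  (l²−L²−(e−x')²−y'²−z²)/2L = -0.1570
  √(A²+B²)=0.3825;  θ2 = -1.4700+1.9936 ≈ 0.5237
φ3=240.0° → target in arm frame (-0.1779, 0.0663)
  A cos θ + B sin θ = C:  0.2479·cos θ + -0.3806·sin θ = -0.3036
  θ3 = atan2(B,A) + arccos(C/0.4542) = 1.3093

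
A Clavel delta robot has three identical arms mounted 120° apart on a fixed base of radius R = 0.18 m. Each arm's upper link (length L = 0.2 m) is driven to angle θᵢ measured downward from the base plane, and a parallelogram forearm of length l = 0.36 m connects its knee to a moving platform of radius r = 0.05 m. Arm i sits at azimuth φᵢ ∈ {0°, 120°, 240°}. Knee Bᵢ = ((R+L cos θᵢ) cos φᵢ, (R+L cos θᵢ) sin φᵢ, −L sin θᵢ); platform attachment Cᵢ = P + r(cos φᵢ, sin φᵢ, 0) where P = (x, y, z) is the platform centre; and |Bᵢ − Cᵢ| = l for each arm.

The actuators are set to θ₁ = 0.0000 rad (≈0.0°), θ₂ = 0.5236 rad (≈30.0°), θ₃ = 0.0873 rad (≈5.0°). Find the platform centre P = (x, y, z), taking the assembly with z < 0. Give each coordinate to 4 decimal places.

(0.0276, -0.0358, -0.1920)

S1 = (0.3300·cos0.0°, 0.3300·sin0.0°, 0.0000) = (0.3300, 0.0000, 0.0000)
φ2=120.0°: virtual centre (-0.1516, 0.2626, -0.1000), radius l
φ3=240.0°: virtual centre (-0.1646, -0.2851, -0.0174), radius l
|S₂|²−|S₁|² = -0.0070;  |S₃|²−|S₁|² = -0.0002
[-0.9632 0.5252 -0.2000]·P = -0.0070;  [-0.9892 -0.5703 -0.0349]·P = -0.0002
det = 1.0688;  x = 0.0038+-0.1238z,  y = -0.0063+0.1537z
quadratic in z: (1.0390)z²+(0.0789)z+(-0.0232)=0, √Δ=0.3201 → z ∈ {-0.1920, 0.1161}; z = -0.1920 (taking z<0)
x = 0.0276, y = -0.0358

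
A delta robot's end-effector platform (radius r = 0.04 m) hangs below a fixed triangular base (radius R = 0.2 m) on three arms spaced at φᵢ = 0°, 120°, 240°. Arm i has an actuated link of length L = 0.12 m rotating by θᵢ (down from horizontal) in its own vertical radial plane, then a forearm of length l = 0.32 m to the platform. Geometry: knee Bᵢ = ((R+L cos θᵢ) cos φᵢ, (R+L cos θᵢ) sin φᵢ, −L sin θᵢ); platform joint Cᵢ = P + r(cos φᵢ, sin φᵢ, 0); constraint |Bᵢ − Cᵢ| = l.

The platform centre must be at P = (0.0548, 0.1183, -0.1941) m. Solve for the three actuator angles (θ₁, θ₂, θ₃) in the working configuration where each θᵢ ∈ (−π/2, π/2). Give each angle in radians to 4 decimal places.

rotate P by −φ1: (0.0548, 0.1183, -0.1941)
  e−x'=0.1052;  (l²−L²−(e−x')²−y'²−z²)/2L = 0.1053
  γ=atan2(-0.1941,0.1052)=-1.0741;  ψ=arccos(0.4768)=1.0738;  θ1=γ+ψ≈-0.0003
rotate P by −φ2: (0.0751, -0.1066, -0.1941)
  A cos θ + B sin θ = C:  0.0849·cos θ + -0.1941·sin θ = 0.1323
  √(A²+B²)=0.2119;  θ2 = -1.1583+0.8966 ≈ -0.2616
arm 3 (φ=240.0°): x'=-0.1299, y'=-0.0117
  A=0.2899, B=-0.1941, C=(l²−L²−A²−y'²−z²)/(2L)=-0.1409
  √(A²+B²)=0.3488;  θ3 = -0.5901+1.9867 ≈ 1.3966

θ₁ = -0.0003, θ₂ = -0.2616, θ₃ = 1.3966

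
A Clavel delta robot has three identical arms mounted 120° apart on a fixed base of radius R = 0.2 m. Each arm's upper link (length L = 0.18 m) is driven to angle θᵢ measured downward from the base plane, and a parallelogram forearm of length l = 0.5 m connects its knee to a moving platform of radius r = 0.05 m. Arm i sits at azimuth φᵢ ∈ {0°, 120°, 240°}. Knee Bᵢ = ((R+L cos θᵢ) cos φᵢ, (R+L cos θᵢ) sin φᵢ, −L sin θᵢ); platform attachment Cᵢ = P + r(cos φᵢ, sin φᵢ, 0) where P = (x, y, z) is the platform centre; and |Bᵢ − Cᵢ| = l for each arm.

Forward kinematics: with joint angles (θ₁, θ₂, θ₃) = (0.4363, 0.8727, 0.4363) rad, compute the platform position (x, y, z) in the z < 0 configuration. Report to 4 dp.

(0.0443, -0.0768, -0.4906)

φ1=0.0°: virtual centre (0.3131, 0.0000, -0.0761), radius l
φ2=120.0°: virtual centre (-0.1328, 0.2301, -0.1379), radius l
O3 = (0.3131·cos240.0°, 0.3131·sin240.0°, -0.0761) = (-0.1566, -0.2712, -0.0761)
eliminate P² terms by subtracting sphere 1 from 2 and 3
plane₁₂: -0.8920x+0.4602y+-0.1237z = -0.0142
det = 0.9161;  x = 0.0084+-0.0732z,  y = -0.0146+0.1268z
quadratic in z: (1.0214)z²+(0.1930)z+(-0.1512)=0, √Δ=0.8092 → z ∈ {-0.4906, 0.3016}; z = -0.4906 (taking z<0)
x = 0.0443, y = -0.0768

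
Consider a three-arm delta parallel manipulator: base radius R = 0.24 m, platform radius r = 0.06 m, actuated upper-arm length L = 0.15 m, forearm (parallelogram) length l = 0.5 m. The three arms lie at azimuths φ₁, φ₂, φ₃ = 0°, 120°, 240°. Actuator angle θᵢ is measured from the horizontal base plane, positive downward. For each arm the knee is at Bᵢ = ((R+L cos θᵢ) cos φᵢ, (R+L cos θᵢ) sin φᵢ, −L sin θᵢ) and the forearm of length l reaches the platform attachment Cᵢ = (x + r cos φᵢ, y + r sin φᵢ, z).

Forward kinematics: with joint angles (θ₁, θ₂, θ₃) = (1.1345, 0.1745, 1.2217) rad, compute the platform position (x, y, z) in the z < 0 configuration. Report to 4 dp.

(-0.0691, 0.1471, -0.4975)

S1 = (0.2434·cos0.0°, 0.2434·sin0.0°, -0.1359) = (0.2434, 0.0000, -0.1359)
φ2=120.0°: virtual centre (-0.1639, 0.2838, -0.0260), radius l
S3 = (0.2313·cos240.0°, 0.2313·sin240.0°, -0.1410) = (-0.1157, -0.2003, -0.1410)
|S₂|²−|S₁|² = 0.0304;  |S₃|²−|S₁|² = -0.0043
[-0.8145 0.5676 0.2198]·P = 0.0304;  [-0.7181 -0.4006 -0.0100]·P = -0.0043
det = 0.7339;  x = -0.0132+0.1123z,  y = 0.0345+-0.2262z
into |P−S₁|² = l²: 1.0638z² + 0.1987z + -0.1645 = 0;  Δ = 0.7393;  z = -0.4975 or 0.3108 → z<0 root = -0.4975
x = -0.0691, y = 0.1471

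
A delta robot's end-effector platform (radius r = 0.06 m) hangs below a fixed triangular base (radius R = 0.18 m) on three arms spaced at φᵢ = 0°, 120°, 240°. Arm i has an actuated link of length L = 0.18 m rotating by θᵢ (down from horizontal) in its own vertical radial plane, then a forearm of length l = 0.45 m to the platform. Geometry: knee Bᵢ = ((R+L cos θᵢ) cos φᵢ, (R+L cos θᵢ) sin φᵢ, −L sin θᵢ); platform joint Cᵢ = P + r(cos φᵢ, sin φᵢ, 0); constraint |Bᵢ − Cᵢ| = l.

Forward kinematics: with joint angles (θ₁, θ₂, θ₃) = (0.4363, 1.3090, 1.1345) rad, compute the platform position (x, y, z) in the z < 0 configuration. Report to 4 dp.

(0.1593, -0.0361, -0.5072)

φ1=0.0°: virtual centre (0.2831, 0.0000, -0.0761), radius l
O2 = (0.1666·cos120.0°, 0.1666·sin120.0°, -0.1739) = (-0.0833, 0.1443, -0.1739)
O3 = (0.1961·cos240.0°, 0.1961·sin240.0°, -0.1631) = (-0.0980, -0.1698, -0.1631)
subtract pairs → two planes through P
plane₁₂: -0.7329x+0.2885y+-0.1956z = -0.0280
det = 0.4688;  x = 0.0331+-0.2489z,  y = -0.0128+0.0458z
sphere 1 gives Az²+Bz+C=0 with A=1.0640, B=0.2754, C=-0.1340;  B²−4AC=0.6463;  roots -0.5072, 0.2484;  negative root z = -0.5072
x = 0.1593, y = -0.0361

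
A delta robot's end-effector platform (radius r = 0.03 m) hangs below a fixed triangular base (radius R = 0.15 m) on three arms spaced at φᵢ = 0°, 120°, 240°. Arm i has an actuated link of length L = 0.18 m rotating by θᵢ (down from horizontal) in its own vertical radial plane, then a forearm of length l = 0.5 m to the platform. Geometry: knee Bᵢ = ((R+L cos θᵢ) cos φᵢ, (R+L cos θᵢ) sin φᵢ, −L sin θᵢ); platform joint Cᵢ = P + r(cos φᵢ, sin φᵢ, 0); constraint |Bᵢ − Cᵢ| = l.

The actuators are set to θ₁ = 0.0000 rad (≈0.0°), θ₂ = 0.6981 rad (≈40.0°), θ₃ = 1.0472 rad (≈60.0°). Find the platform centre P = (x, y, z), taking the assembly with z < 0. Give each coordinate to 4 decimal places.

φ1=0.0°: virtual centre (0.3000, 0.0000, 0.0000), radius l
centre 2 = (0.2579·cos120.0°, 0.2579·sin120.0°, -0.1157) = (-0.1289, 0.2233, -0.1157)
φ3=240.0°: virtual centre (-0.1050, -0.1819, -0.1559), radius l
subtract pairs → two planes through P
[-0.8579 0.4467 -0.2314]·P = -0.0101;  [-0.8100 -0.3637 -0.3118]·P = -0.0216
det = 0.6739;  x = 0.0198+-0.3316z,  y = 0.0154+-0.1188z
sphere 1 gives Az²+Bz+C=0 with A=1.1240, B=0.1822, C=-0.1712;  B²−4AC=0.8031;  roots -0.4797, 0.3176;  negative root z = -0.4797
x = 0.1788, y = 0.0723

(0.1788, 0.0723, -0.4797)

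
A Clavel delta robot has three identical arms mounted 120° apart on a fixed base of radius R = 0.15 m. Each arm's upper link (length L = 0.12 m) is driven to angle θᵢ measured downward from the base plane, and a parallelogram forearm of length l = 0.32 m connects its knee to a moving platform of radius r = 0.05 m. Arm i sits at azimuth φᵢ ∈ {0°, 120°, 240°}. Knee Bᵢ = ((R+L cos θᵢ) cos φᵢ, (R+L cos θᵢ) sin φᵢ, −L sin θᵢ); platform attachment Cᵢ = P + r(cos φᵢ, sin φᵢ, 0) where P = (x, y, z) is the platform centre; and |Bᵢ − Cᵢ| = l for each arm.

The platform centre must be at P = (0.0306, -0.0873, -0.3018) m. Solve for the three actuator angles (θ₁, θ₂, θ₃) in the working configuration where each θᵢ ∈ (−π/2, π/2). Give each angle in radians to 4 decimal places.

θ₁ = 0.4364, θ₂ = 1.0472, θ₃ = 0.2623

rotate P by −φ1: (0.0306, -0.0873, -0.3018)
  A=0.0694, B=-0.3018, C=(l²−L²−A²−y'²−z²)/(2L)=-0.0647
  γ=atan2(-0.3018,0.0694)=-1.3448;  ψ=arccos(-0.2088)=1.7812;  θ1=γ+ψ≈0.4364
φ2=120.0° → target in arm frame (-0.0909, 0.0171)
  e−x'=0.1909;  (l²−L²−(e−x')²−y'²−z²)/2L = -0.1659
  √(A²+B²)=0.3571;  θ2 = -1.0068+2.0540 ≈ 1.0472
φ3=240.0° → target in arm frame (0.0603, 0.0702)
  A=0.0397, B=-0.3018, C=(l²−L²−A²−y'²−z²)/(2L)=-0.0399
  θ3 = atan2(B,A) + arccos(C/0.3044) = 0.2623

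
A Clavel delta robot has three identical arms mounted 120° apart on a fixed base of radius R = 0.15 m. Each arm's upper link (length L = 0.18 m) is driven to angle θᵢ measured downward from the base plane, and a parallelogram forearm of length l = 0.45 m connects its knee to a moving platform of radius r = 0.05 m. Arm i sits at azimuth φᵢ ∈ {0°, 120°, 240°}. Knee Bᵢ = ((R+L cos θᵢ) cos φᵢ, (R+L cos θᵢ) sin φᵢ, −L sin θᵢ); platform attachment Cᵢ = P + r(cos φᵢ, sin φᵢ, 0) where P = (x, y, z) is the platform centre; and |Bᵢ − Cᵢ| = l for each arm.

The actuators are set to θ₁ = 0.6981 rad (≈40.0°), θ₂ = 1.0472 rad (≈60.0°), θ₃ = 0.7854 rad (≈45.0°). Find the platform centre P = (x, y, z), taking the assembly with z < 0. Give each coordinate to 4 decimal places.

φ1=0.0°: virtual centre (0.2379, 0.0000, -0.1157), radius l
arm 2 at φ=120.0°: (R−r)+L cos θ2 = 0.1900;  S2 = (-0.0950, 0.1645, -0.1559)
arm 3 at φ=240.0°: (R−r)+L cos θ3 = 0.2273;  S3 = (-0.1136, -0.1968, -0.1273)
eliminate P² terms by subtracting sphere 1 from 2 and 3
plane₁₂: -0.6658x+0.3291y+-0.0804z = -0.0096
det = 0.4935;  x = 0.0091+-0.0796z,  y = -0.0108+0.0833z
sphere 1 gives Az²+Bz+C=0 with A=1.0133, B=0.2660, C=-0.1366;  B²−4AC=0.6245;  roots -0.5212, 0.2587;  negative root z = -0.5212
x = 0.0505, y = -0.0542

(0.0505, -0.0542, -0.5212)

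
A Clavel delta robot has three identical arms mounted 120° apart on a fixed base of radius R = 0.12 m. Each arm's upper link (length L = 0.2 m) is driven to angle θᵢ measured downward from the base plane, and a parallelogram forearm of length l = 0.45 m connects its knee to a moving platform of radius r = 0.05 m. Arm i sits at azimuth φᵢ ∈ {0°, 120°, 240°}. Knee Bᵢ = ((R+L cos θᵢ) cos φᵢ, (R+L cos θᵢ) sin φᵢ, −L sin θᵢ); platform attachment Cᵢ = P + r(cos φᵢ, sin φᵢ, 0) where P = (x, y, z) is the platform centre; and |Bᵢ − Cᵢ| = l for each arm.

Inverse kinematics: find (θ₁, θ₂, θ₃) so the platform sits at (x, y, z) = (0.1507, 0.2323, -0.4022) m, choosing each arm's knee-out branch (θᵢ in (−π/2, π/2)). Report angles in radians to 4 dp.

rotate P by −φ1: (0.1507, 0.2323, -0.4022)
  A=-0.0807, B=-0.4022, C=(l²−L²−A²−y'²−z²)/(2L)=-0.1494
  θ1 = atan2(B,A) + arccos(C/0.4102) = 0.1746
φ2=120.0° → target in arm frame (0.1258, -0.2467)
  A=-0.0558, B=-0.4022, C=(l²−L²−A²−y'²−z²)/(2L)=-0.1581
  γ=atan2(-0.4022,-0.0558)=-1.7087;  ψ=arccos(-0.3892)=1.9706;  θ2=γ+ψ≈0.2619
arm 3 (φ=240.0°): x'=-0.2765, y'=0.0144
  A=0.3465, B=-0.4022, C=(l²−L²−A²−y'²−z²)/(2L)=-0.2989
  √(A²+B²)=0.5309;  θ3 = -0.8596+2.1688 ≈ 1.3092

θ₁ = 0.1746, θ₂ = 0.2619, θ₃ = 1.3092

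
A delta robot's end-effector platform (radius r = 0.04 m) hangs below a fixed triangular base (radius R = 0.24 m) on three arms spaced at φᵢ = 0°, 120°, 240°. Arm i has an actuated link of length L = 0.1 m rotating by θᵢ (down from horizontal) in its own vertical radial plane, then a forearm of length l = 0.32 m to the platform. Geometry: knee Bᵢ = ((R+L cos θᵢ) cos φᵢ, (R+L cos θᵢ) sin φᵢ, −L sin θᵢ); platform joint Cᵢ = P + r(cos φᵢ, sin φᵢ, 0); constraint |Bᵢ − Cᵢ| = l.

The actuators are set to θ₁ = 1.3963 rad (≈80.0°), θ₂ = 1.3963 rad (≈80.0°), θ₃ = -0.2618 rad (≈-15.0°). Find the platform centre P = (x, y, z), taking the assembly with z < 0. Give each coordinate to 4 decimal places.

(-0.0556, -0.0963, -0.2349)

O1 = (0.2174·cos0.0°, 0.2174·sin0.0°, -0.0985) = (0.2174, 0.0000, -0.0985)
arm 2 at φ=120.0°: (R−r)+L cos θ2 = 0.2174;  O2 = (-0.1087, 0.1882, -0.0985)
O3 = (0.2966·cos240.0°, 0.2966·sin240.0°, 0.0259) = (-0.1483, -0.2569, 0.0259)
|O₂|²−|O₁|² = 0.0000;  |O₃|²−|O₁|² = 0.0317
plane₁₂: -0.6521x+0.3765y+0.0000z = 0.0000
Cramer: x(z) = -0.0196+0.1534z;  y(z) = -0.0339+0.2658z
quadratic in z: (1.0942)z²+(0.1063)z+(-0.0354)=0, √Δ=0.4079 → z ∈ {-0.2349, 0.1378}; z = -0.2349 (taking z<0)
x = -0.0556, y = -0.0963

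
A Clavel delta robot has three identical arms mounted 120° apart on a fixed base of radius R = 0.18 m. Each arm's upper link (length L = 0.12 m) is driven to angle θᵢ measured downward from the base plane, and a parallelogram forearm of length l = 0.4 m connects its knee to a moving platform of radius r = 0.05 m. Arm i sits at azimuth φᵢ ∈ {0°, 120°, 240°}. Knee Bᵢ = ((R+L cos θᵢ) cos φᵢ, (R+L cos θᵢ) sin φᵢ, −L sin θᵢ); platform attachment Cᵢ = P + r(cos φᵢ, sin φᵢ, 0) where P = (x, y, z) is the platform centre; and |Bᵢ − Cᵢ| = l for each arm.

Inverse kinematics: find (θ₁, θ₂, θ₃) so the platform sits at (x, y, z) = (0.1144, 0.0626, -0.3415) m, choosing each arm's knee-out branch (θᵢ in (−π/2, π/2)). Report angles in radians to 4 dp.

φ1=0.0° → target in arm frame (0.1144, 0.0626)
  e−x'=0.0156;  (l²−L²−(e−x')²−y'²−z²)/2L = 0.1034
  θ1 = atan2(B,A) + arccos(C/0.3419) = -0.2616
arm 2 (φ=120.0°): x'=-0.0030, y'=-0.1304
  e−x'=0.1330;  (l²−L²−(e−x')²−y'²−z²)/2L = -0.0238
  θ2 = atan2(B,A) + arccos(C/0.3665) = 0.4363
arm 3 (φ=240.0°): x'=-0.1114, y'=0.0678
  A cos θ + B sin θ = C:  0.2414·cos θ + -0.3415·sin θ = -0.1412
  √(A²+B²)=0.4182;  θ3 = -0.9554+1.9153 ≈ 0.9598

θ₁ = -0.2616, θ₂ = 0.4363, θ₃ = 0.9598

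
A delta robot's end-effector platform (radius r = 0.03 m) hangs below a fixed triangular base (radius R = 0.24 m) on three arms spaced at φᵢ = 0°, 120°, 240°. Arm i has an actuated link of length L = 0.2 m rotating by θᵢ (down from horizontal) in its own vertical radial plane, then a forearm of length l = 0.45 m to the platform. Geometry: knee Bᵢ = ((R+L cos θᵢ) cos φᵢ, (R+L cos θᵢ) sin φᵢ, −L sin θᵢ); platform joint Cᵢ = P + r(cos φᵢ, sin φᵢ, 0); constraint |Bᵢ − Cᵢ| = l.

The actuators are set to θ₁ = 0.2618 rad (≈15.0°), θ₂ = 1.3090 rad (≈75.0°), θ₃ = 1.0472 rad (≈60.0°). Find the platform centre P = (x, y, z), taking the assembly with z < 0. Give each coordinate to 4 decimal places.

arm 1 at φ=0.0°: ρ1 = 0.4032;  O1 = (0.4032, 0.0000, -0.0518)
O2 = (0.2618·cos120.0°, 0.2618·sin120.0°, -0.1932) = (-0.1309, 0.2267, -0.1932)
φ3=240.0°: virtual centre (-0.1550, -0.2685, -0.1732), radius l
subtract pairs → two planes through P
plane₁₂: -1.0681x+0.4534y+-0.2828z = -0.0594
Cramer: x(z) = 0.0460-0.2427z;  y(z) = -0.0227+0.0522z
sphere 1 gives Az²+Bz+C=0 with A=1.0616, B=0.2745, C=-0.0717;  B²−4AC=0.3799;  roots -0.4196, 0.1610;  negative root z = -0.4196
x = 0.1478, y = -0.0446

(0.1478, -0.0446, -0.4196)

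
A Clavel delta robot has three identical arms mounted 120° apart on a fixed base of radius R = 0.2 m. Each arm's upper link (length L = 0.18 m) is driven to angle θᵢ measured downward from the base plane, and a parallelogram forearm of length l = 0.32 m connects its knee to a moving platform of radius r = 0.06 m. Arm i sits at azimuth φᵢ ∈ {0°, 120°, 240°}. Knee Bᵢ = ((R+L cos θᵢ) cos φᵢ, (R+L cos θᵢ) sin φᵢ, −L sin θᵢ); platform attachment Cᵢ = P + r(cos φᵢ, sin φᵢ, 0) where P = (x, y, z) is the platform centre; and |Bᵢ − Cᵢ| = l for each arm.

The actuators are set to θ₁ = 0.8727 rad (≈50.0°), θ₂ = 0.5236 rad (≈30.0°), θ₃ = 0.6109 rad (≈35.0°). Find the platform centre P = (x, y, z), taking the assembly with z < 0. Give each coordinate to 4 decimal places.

(-0.0393, 0.0089, -0.2615)

S1 = (0.2557·cos0.0°, 0.2557·sin0.0°, -0.1379) = (0.2557, 0.0000, -0.1379)
S2 = (0.2959·cos120.0°, 0.2959·sin120.0°, -0.0900) = (-0.1479, 0.2562, -0.0900)
φ3=240.0°: virtual centre (-0.1437, -0.2489, -0.1032), radius l
|S₂|²−|S₁|² = 0.0113;  |S₃|²−|S₁|² = 0.0089
[-0.8073 0.5125 0.0958]·P = 0.0113;  [-0.7988 -0.4979 0.0693]·P = 0.0089
det = 0.8113;  x = -0.0125+0.1025z,  y = 0.0022+-0.0254z
sphere 1 gives Az²+Bz+C=0 with A=1.0112, B=0.2207, C=-0.0114;  B²−4AC=0.0950;  roots -0.2615, 0.0433;  negative root z = -0.2615
x = -0.0393, y = 0.0089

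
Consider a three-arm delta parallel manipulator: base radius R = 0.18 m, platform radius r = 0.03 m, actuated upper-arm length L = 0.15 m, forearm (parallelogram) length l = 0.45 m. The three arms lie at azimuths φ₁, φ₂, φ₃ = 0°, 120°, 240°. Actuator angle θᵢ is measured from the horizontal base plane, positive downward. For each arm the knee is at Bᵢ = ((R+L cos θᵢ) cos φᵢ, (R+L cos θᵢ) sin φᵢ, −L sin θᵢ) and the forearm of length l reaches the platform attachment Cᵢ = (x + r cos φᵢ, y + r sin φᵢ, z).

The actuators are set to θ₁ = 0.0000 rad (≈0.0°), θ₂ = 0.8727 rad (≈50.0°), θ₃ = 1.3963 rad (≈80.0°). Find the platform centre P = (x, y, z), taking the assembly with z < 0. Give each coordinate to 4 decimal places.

arm 1 at φ=0.0°: e+L cos θ1 = 0.3000;  O1 = (0.3000, 0.0000, 0.0000)
φ2=120.0°: virtual centre (-0.1232, 0.2134, -0.1149), radius l
arm 3 at φ=240.0°: e+L cos θ3 = 0.1760;  O3 = (-0.0880, -0.1525, -0.1477)
subtract pairs → two planes through P
plane₁₂: -0.8464x+0.4268y+-0.2298z = -0.0161
det = 0.5893;  x = 0.0353+-0.3329z,  y = 0.0322+-0.1217z
into |P−O₁|² = l²: 1.1256z² + 0.1684z + -0.1314 = 0;  Δ = 0.6199;  z = -0.4245 or 0.2749 → z<0 root = -0.4245
x = 0.1766, y = 0.0839

(0.1766, 0.0839, -0.4245)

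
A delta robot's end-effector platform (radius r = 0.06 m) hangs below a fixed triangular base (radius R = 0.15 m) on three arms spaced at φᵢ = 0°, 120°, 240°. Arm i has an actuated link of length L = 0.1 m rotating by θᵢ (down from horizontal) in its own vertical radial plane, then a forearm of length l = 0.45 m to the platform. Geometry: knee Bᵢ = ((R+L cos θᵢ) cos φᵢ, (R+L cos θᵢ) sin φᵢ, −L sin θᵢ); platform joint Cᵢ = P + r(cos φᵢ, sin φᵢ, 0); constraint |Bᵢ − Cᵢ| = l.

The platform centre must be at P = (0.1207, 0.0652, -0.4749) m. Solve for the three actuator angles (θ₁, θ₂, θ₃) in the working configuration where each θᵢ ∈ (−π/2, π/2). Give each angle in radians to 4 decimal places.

arm 1 (φ=0.0°): x'=0.1207, y'=0.0652
  A cos θ + B sin θ = C:  -0.0307·cos θ + -0.4749·sin θ = -0.1911
  √(A²+B²)=0.4759;  θ1 = -1.6354+1.9841 ≈ 0.3487
rotate P by −φ2: (-0.0039, -0.1371, -0.4749)
  A=0.0939, B=-0.4749, C=(l²−L²−A²−y'²−z²)/(2L)=-0.3032
  γ=atan2(-0.4749,0.0939)=-1.3756;  ψ=arccos(-0.6264)=2.2477;  θ2=γ+ψ≈0.8721
arm 3 (φ=240.0°): x'=-0.1168, y'=0.0719
  A=0.2068, B=-0.4749, C=(l²−L²−A²−y'²−z²)/(2L)=-0.4049
  γ=atan2(-0.4749,0.2068)=-1.1601;  ψ=arccos(-0.7817)=2.4681;  θ3=γ+ψ≈1.3080

θ₁ = 0.3487, θ₂ = 0.8721, θ₃ = 1.3080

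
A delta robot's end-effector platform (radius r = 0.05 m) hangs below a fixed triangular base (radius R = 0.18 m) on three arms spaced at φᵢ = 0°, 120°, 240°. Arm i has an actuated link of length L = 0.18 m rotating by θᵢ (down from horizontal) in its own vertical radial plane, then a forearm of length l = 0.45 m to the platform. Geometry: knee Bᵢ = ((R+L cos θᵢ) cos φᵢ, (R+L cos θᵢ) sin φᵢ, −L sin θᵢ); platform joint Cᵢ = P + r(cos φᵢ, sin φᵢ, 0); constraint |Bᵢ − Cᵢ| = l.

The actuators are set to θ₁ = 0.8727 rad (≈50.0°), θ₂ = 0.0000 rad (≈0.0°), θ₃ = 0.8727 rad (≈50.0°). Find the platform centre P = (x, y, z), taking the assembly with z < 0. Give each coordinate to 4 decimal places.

arm 1 at φ=0.0°: ρ1 = 0.2457;  O1 = (0.2457, 0.0000, -0.1379)
φ2=120.0°: virtual centre (-0.1550, 0.2685, 0.0000), radius l
arm 3 at φ=240.0°: ρ3 = 0.2457;  O3 = (-0.1228, -0.2128, -0.1379)
subtract pairs → two planes through P
[-0.8014 0.5369 0.2758]·P = 0.0167;  [-0.7371 -0.4256 0.0000]·P = 0.0000
Cramer: x(z) = -0.0097+0.1593z;  y(z) = 0.0167-0.2759z
quadratic in z: (1.1015)z²+(0.1852)z+(-0.1180)=0, √Δ=0.7445 → z ∈ {-0.4220, 0.2539}; z = -0.4220 (taking z<0)
x = -0.0769, y = 0.1332

(-0.0769, 0.1332, -0.4220)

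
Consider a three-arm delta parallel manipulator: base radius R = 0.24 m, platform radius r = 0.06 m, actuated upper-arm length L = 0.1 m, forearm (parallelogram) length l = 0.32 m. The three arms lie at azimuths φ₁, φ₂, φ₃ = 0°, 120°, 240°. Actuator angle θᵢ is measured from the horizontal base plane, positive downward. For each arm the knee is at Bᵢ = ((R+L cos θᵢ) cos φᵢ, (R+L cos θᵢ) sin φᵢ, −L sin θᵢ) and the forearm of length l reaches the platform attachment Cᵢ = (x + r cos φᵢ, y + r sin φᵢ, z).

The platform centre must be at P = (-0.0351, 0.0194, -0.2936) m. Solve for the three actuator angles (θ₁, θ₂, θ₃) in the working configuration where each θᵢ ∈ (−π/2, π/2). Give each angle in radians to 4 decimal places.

θ₁ = 1.2214, θ₂ = 0.6983, θ₃ = 0.9600

φ1=0.0° → target in arm frame (-0.0351, 0.0194)
  A=0.2151, B=-0.2936, C=(l²−L²−A²−y'²−z²)/(2L)=-0.2022
  √(A²+B²)=0.3640;  θ1 = -0.9385+2.1599 ≈ 1.2214
rotate P by −φ2: (0.0344, 0.0207, -0.2936)
  e−x'=0.1456;  (l²−L²−(e−x')²−y'²−z²)/2L = -0.0772
  √(A²+B²)=0.3277;  θ2 = -1.1103+1.8086 ≈ 0.6983
rotate P by −φ3: (0.0007, -0.0401, -0.2936)
  A cos θ + B sin θ = C:  0.1793·cos θ + -0.2936·sin θ = -0.1377
  γ=atan2(-0.2936,0.1793)=-1.0227;  ψ=arccos(-0.4003)=1.9826;  θ3=γ+ψ≈0.9600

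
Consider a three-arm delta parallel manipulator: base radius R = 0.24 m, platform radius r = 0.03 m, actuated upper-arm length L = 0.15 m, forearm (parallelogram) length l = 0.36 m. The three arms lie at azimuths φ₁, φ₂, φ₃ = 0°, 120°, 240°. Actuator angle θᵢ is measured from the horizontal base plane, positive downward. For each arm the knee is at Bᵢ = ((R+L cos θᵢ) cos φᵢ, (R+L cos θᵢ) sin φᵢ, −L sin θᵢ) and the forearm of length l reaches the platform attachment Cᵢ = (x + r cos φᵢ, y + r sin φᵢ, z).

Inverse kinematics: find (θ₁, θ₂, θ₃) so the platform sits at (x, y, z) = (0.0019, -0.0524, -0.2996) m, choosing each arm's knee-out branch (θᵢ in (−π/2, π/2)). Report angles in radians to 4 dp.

arm 1 (φ=0.0°): x'=0.0019, y'=-0.0524
  e−x'=0.2081;  (l²−L²−(e−x')²−y'²−z²)/2L = -0.0957
  γ=atan2(-0.2996,0.2081)=-0.9637;  ψ=arccos(-0.2624)=1.8363;  θ1=γ+ψ≈0.8726
rotate P by −φ2: (-0.0463, 0.0246, -0.2996)
  A cos θ + B sin θ = C:  0.2563·cos θ + -0.2996·sin θ = -0.1632
  θ2 = atan2(B,A) + arccos(C/0.3943) = 1.1345
arm 3 (φ=240.0°): x'=0.0444, y'=0.0278
  A cos θ + B sin θ = C:  0.1656·cos θ + -0.2996·sin θ = -0.0362
  θ3 = atan2(B,A) + arccos(C/0.3423) = 0.6107

θ₁ = 0.8726, θ₂ = 1.1345, θ₃ = 0.6107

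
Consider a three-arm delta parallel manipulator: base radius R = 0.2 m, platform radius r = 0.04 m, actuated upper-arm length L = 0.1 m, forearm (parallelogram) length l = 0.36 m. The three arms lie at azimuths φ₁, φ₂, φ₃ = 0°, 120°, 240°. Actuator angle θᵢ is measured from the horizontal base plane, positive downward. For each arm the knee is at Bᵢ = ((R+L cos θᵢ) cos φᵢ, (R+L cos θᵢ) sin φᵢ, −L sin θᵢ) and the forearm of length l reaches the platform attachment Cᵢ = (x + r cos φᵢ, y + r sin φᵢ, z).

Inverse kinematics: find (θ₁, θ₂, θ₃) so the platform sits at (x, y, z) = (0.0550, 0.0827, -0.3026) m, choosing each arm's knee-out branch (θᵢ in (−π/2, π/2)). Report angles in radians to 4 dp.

rotate P by −φ1: (0.0550, 0.0827, -0.3026)
  A cos θ + B sin θ = C:  0.1050·cos θ + -0.3026·sin θ = 0.0508
  √(A²+B²)=0.3203;  θ1 = -1.2368+1.4114 ≈ 0.1746
φ2=120.0° → target in arm frame (0.0441, -0.0890)
  A cos θ + B sin θ = C:  0.1159·cos θ + -0.3026·sin θ = 0.0334
  γ=atan2(-0.3026,0.1159)=-1.2051;  ψ=arccos(0.1032)=1.4674;  θ2=γ+ψ≈0.2623
arm 3 (φ=240.0°): x'=-0.0991, y'=0.0063
  e−x'=0.2591;  (l²−L²−(e−x')²−y'²−z²)/2L = -0.1957
  γ=atan2(-0.3026,0.2591)=-0.8626;  ψ=arccos(-0.4914)=2.0844;  θ3=γ+ψ≈1.2218

θ₁ = 0.1746, θ₂ = 0.2623, θ₃ = 1.2218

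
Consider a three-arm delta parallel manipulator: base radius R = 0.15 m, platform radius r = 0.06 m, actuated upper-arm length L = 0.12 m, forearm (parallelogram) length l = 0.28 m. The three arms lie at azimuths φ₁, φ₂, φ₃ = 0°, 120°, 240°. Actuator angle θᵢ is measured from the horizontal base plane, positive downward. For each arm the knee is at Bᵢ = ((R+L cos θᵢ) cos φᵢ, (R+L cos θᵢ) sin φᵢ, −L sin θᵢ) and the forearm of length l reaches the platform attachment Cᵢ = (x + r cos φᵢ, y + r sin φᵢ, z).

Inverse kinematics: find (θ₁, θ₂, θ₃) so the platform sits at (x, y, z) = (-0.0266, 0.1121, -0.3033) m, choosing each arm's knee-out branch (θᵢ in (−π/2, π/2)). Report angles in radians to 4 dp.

θ₁ = 1.1346, θ₂ = 0.3491, θ₃ = 1.3963

arm 1 (φ=0.0°): x'=-0.0266, y'=0.1121
  e−x'=0.1166;  (l²−L²−(e−x')²−y'²−z²)/2L = -0.2256
  θ1 = atan2(B,A) + arccos(C/0.3249) = 1.1346
rotate P by −φ2: (0.1104, -0.0330, -0.3033)
  A=-0.0204, B=-0.3033, C=(l²−L²−A²−y'²−z²)/(2L)=-0.1229
  θ2 = atan2(B,A) + arccos(C/0.3040) = 0.3491
arm 3 (φ=240.0°): x'=-0.0838, y'=-0.0791
  A cos θ + B sin θ = C:  0.1738·cos θ + -0.3033·sin θ = -0.2685
  √(A²+B²)=0.3496;  θ3 = -1.0505+2.4468 ≈ 1.3963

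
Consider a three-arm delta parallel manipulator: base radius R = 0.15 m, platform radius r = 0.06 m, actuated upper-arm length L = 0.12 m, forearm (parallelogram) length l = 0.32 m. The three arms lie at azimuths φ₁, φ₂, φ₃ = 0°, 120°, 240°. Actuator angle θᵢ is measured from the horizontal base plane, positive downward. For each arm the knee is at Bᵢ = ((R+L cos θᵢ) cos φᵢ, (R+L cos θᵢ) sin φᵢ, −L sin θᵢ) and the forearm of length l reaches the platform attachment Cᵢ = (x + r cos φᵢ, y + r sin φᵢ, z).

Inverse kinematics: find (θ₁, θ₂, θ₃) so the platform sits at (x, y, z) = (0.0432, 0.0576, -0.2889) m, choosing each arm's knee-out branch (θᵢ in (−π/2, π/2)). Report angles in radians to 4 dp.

φ1=0.0° → target in arm frame (0.0432, 0.0576)
  A=0.0468, B=-0.2889, C=(l²−L²−A²−y'²−z²)/(2L)=-0.0040
  √(A²+B²)=0.2927;  θ1 = -1.4102+1.5846 ≈ 0.1744
arm 2 (φ=120.0°): x'=0.0283, y'=-0.0662
  A=0.0617, B=-0.2889, C=(l²−L²−A²−y'²−z²)/(2L)=-0.0152
  √(A²+B²)=0.2954;  θ2 = -1.3603+1.6224 ≈ 0.2621
φ3=240.0° → target in arm frame (-0.0715, 0.0086)
  e−x'=0.1615;  (l²−L²−(e−x')²−y'²−z²)/2L = -0.0901
  γ=atan2(-0.2889,0.1615)=-1.0611;  ψ=arccos(-0.2721)=1.8464;  θ3=γ+ψ≈0.7853

θ₁ = 0.1744, θ₂ = 0.2621, θ₃ = 0.7853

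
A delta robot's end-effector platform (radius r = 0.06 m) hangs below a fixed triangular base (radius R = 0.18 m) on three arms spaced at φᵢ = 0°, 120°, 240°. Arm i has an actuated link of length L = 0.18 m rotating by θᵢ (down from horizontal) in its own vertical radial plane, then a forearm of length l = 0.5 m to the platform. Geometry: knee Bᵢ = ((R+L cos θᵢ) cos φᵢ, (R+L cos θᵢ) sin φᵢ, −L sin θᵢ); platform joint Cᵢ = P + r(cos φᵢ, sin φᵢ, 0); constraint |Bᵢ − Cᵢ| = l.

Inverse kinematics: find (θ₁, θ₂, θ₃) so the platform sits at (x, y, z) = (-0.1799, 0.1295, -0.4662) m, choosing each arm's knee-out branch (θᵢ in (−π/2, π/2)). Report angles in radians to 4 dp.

rotate P by −φ1: (-0.1799, 0.1295, -0.4662)
  e−x'=0.2999;  (l²−L²−(e−x')²−y'²−z²)/2L = -0.2957
  √(A²+B²)=0.5543;  θ1 = -0.9992+2.1335 ≈ 1.1343
arm 2 (φ=120.0°): x'=0.2021, y'=0.0910
  A cos θ + B sin θ = C:  -0.0821·cos θ + -0.4662·sin θ = -0.0410
  √(A²+B²)=0.4734;  θ2 = -1.7451+1.6576 ≈ -0.0875
arm 3 (φ=240.0°): x'=-0.0222, y'=-0.2205
  A=0.1422, B=-0.4662, C=(l²−L²−A²−y'²−z²)/(2L)=-0.1906
  γ=atan2(-0.4662,0.1422)=-1.2747;  ψ=arccos(-0.3910)=1.9725;  θ3=γ+ψ≈0.6978

θ₁ = 1.1343, θ₂ = -0.0875, θ₃ = 0.6978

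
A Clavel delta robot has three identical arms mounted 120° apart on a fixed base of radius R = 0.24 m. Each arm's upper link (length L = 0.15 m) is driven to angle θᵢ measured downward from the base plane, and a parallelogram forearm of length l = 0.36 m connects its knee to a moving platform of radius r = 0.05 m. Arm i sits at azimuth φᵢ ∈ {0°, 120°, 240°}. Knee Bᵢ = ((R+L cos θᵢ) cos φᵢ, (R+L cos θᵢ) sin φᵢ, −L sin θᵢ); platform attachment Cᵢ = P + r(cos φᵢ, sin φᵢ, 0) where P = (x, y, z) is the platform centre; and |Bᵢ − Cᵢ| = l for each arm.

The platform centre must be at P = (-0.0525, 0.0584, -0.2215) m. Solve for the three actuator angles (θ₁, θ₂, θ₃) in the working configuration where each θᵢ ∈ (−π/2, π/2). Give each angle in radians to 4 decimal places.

θ₁ = 0.8731, θ₂ = -0.1744, θ₃ = 0.6983

rotate P by −φ1: (-0.0525, 0.0584, -0.2215)
  A cos θ + B sin θ = C:  0.2425·cos θ + -0.2215·sin θ = -0.0139
  θ1 = atan2(B,A) + arccos(C/0.3284) = 0.8731
φ2=120.0° → target in arm frame (0.0768, 0.0163)
  e−x'=0.1132;  (l²−L²−(e−x')²−y'²−z²)/2L = 0.1499
  √(A²+B²)=0.2487;  θ2 = -1.0984+0.9241 ≈ -0.1744
rotate P by −φ3: (-0.0243, -0.0747, -0.2215)
  A cos θ + B sin θ = C:  0.2143·cos θ + -0.2215·sin θ = 0.0218
  √(A²+B²)=0.3082;  θ3 = -0.8019+1.5001 ≈ 0.6983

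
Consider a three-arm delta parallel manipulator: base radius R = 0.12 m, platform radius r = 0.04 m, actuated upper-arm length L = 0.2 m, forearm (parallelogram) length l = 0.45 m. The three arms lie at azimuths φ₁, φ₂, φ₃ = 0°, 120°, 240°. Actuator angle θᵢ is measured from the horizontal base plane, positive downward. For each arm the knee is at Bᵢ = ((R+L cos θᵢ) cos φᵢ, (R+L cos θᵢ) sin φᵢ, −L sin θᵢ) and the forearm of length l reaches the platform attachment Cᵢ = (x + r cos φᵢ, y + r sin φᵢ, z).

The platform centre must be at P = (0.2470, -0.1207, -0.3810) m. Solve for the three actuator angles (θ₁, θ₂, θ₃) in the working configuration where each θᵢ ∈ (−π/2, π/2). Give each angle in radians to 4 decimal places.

θ₁ = -0.2616, θ₂ = 1.2221, θ₃ = 0.6984

φ1=0.0° → target in arm frame (0.2470, -0.1207)
  e−x'=-0.1670;  (l²−L²−(e−x')²−y'²−z²)/2L = -0.0628
  √(A²+B²)=0.4160;  θ1 = -1.9839+1.7223 ≈ -0.2616
φ2=120.0° → target in arm frame (-0.2280, -0.1536)
  A cos θ + B sin θ = C:  0.3080·cos θ + -0.3810·sin θ = -0.2528
  √(A²+B²)=0.4899;  θ2 = -0.8909+2.1130 ≈ 1.2221
rotate P by −φ3: (-0.0190, 0.2743, -0.3810)
  A cos θ + B sin θ = C:  0.0990·cos θ + -0.3810·sin θ = -0.1692
  √(A²+B²)=0.3936;  θ3 = -1.3166+2.0151 ≈ 0.6984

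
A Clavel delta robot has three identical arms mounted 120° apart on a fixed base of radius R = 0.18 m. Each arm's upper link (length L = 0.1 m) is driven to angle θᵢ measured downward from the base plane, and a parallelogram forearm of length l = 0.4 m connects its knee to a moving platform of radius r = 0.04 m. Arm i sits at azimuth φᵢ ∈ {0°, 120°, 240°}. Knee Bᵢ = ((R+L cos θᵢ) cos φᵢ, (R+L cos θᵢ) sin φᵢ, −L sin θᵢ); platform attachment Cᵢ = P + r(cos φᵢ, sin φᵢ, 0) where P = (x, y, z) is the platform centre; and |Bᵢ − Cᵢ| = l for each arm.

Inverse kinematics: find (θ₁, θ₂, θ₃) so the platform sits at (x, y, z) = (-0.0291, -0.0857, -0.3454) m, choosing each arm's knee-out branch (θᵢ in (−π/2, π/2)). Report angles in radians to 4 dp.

θ₁ = 0.5235, θ₂ = 0.6980, θ₃ = -0.2616

rotate P by −φ1: (-0.0291, -0.0857, -0.3454)
  e−x'=0.1691;  (l²−L²−(e−x')²−y'²−z²)/2L = -0.0262
  θ1 = atan2(B,A) + arccos(C/0.3846) = 0.5235
rotate P by −φ2: (-0.0597, 0.0681, -0.3454)
  A cos θ + B sin θ = C:  0.1997·cos θ + -0.3454·sin θ = -0.0690
  γ=atan2(-0.3454,0.1997)=-1.0467;  ψ=arccos(-0.1729)=1.7446;  θ2=γ+ψ≈0.6980
arm 3 (φ=240.0°): x'=0.0888, y'=0.0176
  A cos θ + B sin θ = C:  0.0512·cos θ + -0.3454·sin θ = 0.1388
  γ=atan2(-0.3454,0.0512)=-1.4235;  ψ=arccos(0.3975)=1.1620;  θ3=γ+ψ≈-0.2616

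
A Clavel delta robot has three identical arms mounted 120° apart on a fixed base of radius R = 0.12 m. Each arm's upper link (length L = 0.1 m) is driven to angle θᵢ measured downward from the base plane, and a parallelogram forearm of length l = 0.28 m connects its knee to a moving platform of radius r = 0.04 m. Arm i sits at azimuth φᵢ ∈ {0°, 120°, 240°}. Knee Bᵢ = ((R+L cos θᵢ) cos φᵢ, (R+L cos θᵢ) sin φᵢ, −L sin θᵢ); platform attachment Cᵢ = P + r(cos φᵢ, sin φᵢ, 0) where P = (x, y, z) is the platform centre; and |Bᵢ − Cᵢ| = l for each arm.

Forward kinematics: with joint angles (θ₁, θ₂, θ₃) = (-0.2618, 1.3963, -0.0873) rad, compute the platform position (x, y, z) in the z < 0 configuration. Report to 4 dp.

(0.0907, -0.1343, -0.2043)

arm 1 at φ=0.0°: e+L cos θ1 = 0.1766;  O1 = (0.1766, 0.0000, 0.0259)
φ2=120.0°: virtual centre (-0.0487, 0.0843, -0.0985), radius l
φ3=240.0°: virtual centre (-0.0898, -0.1556, 0.0087), radius l
eliminate P² terms by subtracting sphere 1 from 2 and 3
linear system: -0.4505x+0.1686y = -0.0127−-0.2487z; -0.5328x+-0.3111y = 0.0005−-0.0343z
Cramer: x(z) = 0.0168-0.3616z;  y(z) = -0.0303+0.5089z
into |P−O₁|² = l²: 1.3897z² + 0.0329z + -0.0513 = 0;  Δ = 0.2861;  z = -0.2043 or 0.1806 → z<0 root = -0.2043
x = 0.0907, y = -0.1343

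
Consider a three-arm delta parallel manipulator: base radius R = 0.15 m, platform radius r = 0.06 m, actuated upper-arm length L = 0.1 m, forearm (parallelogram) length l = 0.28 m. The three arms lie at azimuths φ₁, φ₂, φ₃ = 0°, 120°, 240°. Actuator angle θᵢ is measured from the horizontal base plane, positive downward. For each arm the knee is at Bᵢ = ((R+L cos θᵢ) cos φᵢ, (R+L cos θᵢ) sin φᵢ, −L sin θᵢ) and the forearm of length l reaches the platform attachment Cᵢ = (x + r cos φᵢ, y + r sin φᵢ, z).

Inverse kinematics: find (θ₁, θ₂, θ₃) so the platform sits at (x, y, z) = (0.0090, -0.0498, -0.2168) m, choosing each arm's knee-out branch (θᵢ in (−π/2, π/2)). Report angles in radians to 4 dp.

θ₁ = 0.0873, θ₂ = 0.5235, θ₃ = -0.1756

arm 1 (φ=0.0°): x'=0.0090, y'=-0.0498
  A cos θ + B sin θ = C:  0.0810·cos θ + -0.2168·sin θ = 0.0618
  √(A²+B²)=0.2314;  θ1 = -1.2132+1.3006 ≈ 0.0873
arm 2 (φ=120.0°): x'=-0.0476, y'=0.0171
  A cos θ + B sin θ = C:  0.1376·cos θ + -0.2168·sin θ = 0.0108
  θ2 = atan2(B,A) + arccos(C/0.2568) = 0.5235
arm 3 (φ=240.0°): x'=0.0386, y'=0.0327
  A cos θ + B sin θ = C:  0.0514·cos θ + -0.2168·sin θ = 0.0884
  γ=atan2(-0.2168,0.0514)=-1.3381;  ψ=arccos(0.3970)=1.1626;  θ3=γ+ψ≈-0.1756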